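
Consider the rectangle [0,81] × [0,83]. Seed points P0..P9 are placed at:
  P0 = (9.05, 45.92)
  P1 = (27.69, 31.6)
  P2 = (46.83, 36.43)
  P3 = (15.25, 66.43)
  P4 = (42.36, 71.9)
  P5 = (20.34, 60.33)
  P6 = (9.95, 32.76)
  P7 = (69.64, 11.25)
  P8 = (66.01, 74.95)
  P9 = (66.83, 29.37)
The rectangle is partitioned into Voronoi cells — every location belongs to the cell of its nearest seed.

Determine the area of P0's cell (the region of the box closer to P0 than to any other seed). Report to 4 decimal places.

1. box [0,81]×[0,83]: [(0, 0) (81, 0) (81, 83) (0, 83)]
2. ⊥bis P0·P1 via (18.37,38.76): [(0, 14.8482) (52.357, 83) (0, 83)]  |A|=1784.11
3. ⊥bis P0·P2 via (27.94,41.175): [(0, 14.8482) (31.6879, 56.0956) (38.4461, 83) (0, 83)]  |A|=1596.9782
4. ⊥bis P0·P3 via (12.15,56.175): [(0, 59.8478) (0, 14.8482) (28.0552, 51.367)]  |A|=631.2368
5. ⊥bis P0·P4 via (25.705,58.91): [(0, 59.8478) (0, 14.8482) (28.0552, 51.367)]  |A|=631.2368
6. ⊥bis P0·P5 via (14.695,53.125): [(9.9554, 56.8384) (0, 59.8478) (0, 14.8482) (23.8783, 45.93)]  |A|=570.606
7. ⊥bis P0·P6 via (9.5,39.34): [(9.9554, 56.8384) (0, 59.8478) (0, 38.6903) (19.3322, 40.0124) (23.8783, 45.93)]  |A|=340.1465
8. ⊥bis P0·P7 via (39.345,28.585): [(9.9554, 56.8384) (0, 59.8478) (0, 38.6903) (19.3322, 40.0124) (23.8783, 45.93)]  |A|=340.1465
9. ⊥bis P0·P8 via (37.53,60.435): [(9.9554, 56.8384) (0, 59.8478) (0, 38.6903) (19.3322, 40.0124) (23.8783, 45.93)]  |A|=340.1465
10. ⊥bis P0·P9 via (37.94,37.645): [(9.9554, 56.8384) (0, 59.8478) (0, 38.6903) (19.3322, 40.0124) (23.8783, 45.93)]  |A|=340.1465
11. canonical 5-gon: [(9.9554, 56.8384) (0, 59.8478) (0, 38.6903) (19.3322, 40.0124) (23.8783, 45.93)]
12. shoelace: 340.1465

Area of P0's cell: 340.1465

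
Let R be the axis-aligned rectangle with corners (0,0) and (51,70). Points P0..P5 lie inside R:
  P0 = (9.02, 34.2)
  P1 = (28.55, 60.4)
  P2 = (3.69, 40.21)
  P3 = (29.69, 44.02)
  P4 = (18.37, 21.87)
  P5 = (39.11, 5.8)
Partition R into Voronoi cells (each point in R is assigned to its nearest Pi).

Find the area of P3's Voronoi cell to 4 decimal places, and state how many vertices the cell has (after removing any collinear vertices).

Area of P3's cell: 765.7267 (6 vertices)

1. box [0,51]×[0,70]: [(0, 0) (51, 0) (51, 70) (0, 70)]
2. ⊥bis P3·P0 via (19.355,39.11): [(37.9356, 0) (51, 0) (51, 70) (4.6796, 70)]  |A|=2078.4681
3. ⊥bis P3·P1 via (29.12,52.21): [(13.6431, 51.1329) (37.9356, 0) (51, 0) (51, 53.7328)]  |A|=1337.6554
4. ⊥bis P3·P2 via (16.69,42.115): [(15.3511, 51.2517) (16.1381, 45.8812) (37.9356, 0) (51, 0) (51, 53.7328)]  |A|=1333.0223
5. ⊥bis P3·P4 via (24.03,32.945): [(15.3511, 51.2517) (16.1381, 45.8812) (21.724, 34.1235) (51, 19.1617) (51, 53.7328)]  |A|=829.6314
6. ⊥bis P3·P5 via (34.4,24.91): [(15.3511, 51.2517) (16.1381, 45.8812) (21.724, 34.1235) (38.0108, 25.8) (51, 29.0014) (51, 53.7328)]  |A|=765.7267
7. canonical 6-gon: [(15.3511, 51.2517) (16.1381, 45.8812) (21.724, 34.1235) (38.0108, 25.8) (51, 29.0014) (51, 53.7328)]
8. shoelace: 765.7267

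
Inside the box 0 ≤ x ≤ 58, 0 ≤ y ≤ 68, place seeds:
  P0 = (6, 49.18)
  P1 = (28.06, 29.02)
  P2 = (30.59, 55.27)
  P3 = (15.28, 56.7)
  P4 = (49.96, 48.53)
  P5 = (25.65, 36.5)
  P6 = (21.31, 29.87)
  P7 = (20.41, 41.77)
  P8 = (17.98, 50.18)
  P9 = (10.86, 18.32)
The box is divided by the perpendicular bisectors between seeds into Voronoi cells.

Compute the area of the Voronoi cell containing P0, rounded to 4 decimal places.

Area of P0's cell: 282.4568

1. box [0,58]×[0,68]: [(0, 0) (58, 0) (58, 68) (0, 68)]
2. ⊥bis P0·P1 via (17.03,39.1): [(0, 20.465) (43.4409, 68) (0, 68)]  |A|=1032.4813
3. ⊥bis P0·P2 via (18.295,52.225): [(0, 20.465) (20.5828, 42.9876) (14.3881, 68) (0, 68)]  |A|=669.1417
4. ⊥bis P0·P3 via (10.64,52.94): [(0, 66.0702) (0, 20.465) (19.5874, 41.8985)]  |A|=446.6449
5. ⊥bis P0·P4 via (27.98,48.855): [(0, 66.0702) (0, 20.465) (19.5874, 41.8985)]  |A|=446.6449
6. ⊥bis P0·P5 via (15.825,42.84): [(17.1547, 44.9006) (0, 66.0702) (0, 20.465) (4.718, 25.6276)]  |A|=404.5334
7. ⊥bis P0·P6 via (13.655,39.525): [(13.7182, 39.5751) (17.1547, 44.9006) (0, 66.0702) (0, 28.6986)]  |A|=338.3888
8. ⊥bis P0·P7 via (13.205,45.475): [(7.7295, 34.8269) (14.5576, 48.1055) (0, 66.0702) (0, 28.6986)]  |A|=302.4169
9. ⊥bis P0·P8 via (11.99,49.68): [(7.7295, 34.8269) (12.4617, 44.0295) (11.8417, 51.4571) (0, 66.0702) (0, 28.6986)]  |A|=293.3692
10. ⊥bis P0·P9 via (8.43,33.75): [(5.8609, 33.3454) (7.7295, 34.8269) (12.4617, 44.0295) (11.8417, 51.4571) (0, 66.0702) (0, 32.4224)]  |A|=282.4568
11. canonical 6-gon: [(5.8609, 33.3454) (7.7295, 34.8269) (12.4617, 44.0295) (11.8417, 51.4571) (0, 66.0702) (0, 32.4224)]
12. shoelace: 282.4568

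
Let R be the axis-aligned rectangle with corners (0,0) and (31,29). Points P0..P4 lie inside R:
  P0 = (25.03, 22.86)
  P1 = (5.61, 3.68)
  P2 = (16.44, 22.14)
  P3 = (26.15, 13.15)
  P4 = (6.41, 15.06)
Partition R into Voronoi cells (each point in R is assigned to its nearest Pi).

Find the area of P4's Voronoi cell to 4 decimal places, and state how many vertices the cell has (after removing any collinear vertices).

Area of P4's cell: 215.4625 (5 vertices)

1. box [0,31]×[0,29]: [(0, 0) (31, 0) (31, 29) (0, 29)]
2. ⊥bis P4·P0 via (15.72,18.96): [(0, 0) (23.6624, 0) (11.5142, 29) (0, 29)]  |A|=510.0611
3. ⊥bis P4·P1 via (6.01,9.37): [(0, 9.7925) (20.1538, 8.3757) (11.5142, 29) (0, 29)]  |A|=312.2883
4. ⊥bis P4·P2 via (11.425,18.6): [(0, 9.7925) (18.5632, 8.4875) (4.0838, 29) (0, 29)]  |A|=220.1612
5. ⊥bis P4·P3 via (16.28,14.105): [(0, 9.7925) (15.7556, 8.6849) (16.0772, 12.0093) (4.0838, 29) (0, 29)]  |A|=215.4625
6. canonical 5-gon: [(0, 9.7925) (15.7556, 8.6849) (16.0772, 12.0093) (4.0838, 29) (0, 29)]
7. shoelace: 215.4625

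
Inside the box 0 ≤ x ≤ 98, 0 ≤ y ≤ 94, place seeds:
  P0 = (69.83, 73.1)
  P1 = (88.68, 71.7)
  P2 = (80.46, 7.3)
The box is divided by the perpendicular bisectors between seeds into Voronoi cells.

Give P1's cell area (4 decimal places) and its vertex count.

1. box [0,98]×[0,94]: [(0, 0) (98, 0) (98, 94) (0, 94)]
2. ⊥bis P1·P0 via (79.255,72.4): [(73.8778, 0) (98, 0) (98, 94) (80.8592, 94)]  |A|=1939.3584
3. ⊥bis P1·P2 via (84.57,39.5): [(76.8844, 40.481) (98, 37.7858) (98, 94) (80.8592, 94)]  |A|=1052.1776
4. canonical 4-gon: [(76.8844, 40.481) (98, 37.7858) (98, 94) (80.8592, 94)]
5. shoelace: 1052.1776

Area of P1's cell: 1052.1776 (4 vertices)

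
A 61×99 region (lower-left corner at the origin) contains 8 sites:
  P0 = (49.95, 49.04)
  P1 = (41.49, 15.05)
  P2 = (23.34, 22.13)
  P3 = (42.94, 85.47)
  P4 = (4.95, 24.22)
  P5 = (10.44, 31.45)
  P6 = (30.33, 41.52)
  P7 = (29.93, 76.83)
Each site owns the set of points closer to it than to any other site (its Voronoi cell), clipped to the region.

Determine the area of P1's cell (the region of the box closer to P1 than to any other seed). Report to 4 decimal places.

1. box [0,61]×[0,99]: [(0, 0) (61, 0) (61, 99) (0, 99)]
2. ⊥bis P1·P0 via (45.72,32.045): [(0, 43.4246) (0, 0) (61, 0) (61, 28.2419)]  |A|=2185.8257
3. ⊥bis P1·P2 via (32.415,18.59): [(38.3765, 33.8728) (25.1634, 0) (61, 0) (61, 28.2419)]  |A|=926.4072
4. ⊥bis P1·P3 via (42.215,50.26): [(38.3765, 33.8728) (25.1634, 0) (61, 0) (61, 28.2419)]  |A|=926.4072
5. ⊥bis P1·P4 via (23.22,19.635): [(38.3765, 33.8728) (25.1634, 0) (61, 0) (61, 28.2419)]  |A|=926.4072
6. ⊥bis P1·P5 via (25.965,23.25): [(38.3765, 33.8728) (25.1634, 0) (61, 0) (61, 28.2419)]  |A|=926.4072
7. ⊥bis P1·P6 via (35.91,28.285): [(45.1592, 32.1846) (36.2533, 28.4297) (25.1634, 0) (61, 0) (61, 28.2419)]  |A|=906.1558
8. ⊥bis P1·P7 via (35.71,45.94): [(45.1592, 32.1846) (36.2533, 28.4297) (25.1634, 0) (61, 0) (61, 28.2419)]  |A|=906.1558
9. canonical 5-gon: [(45.1592, 32.1846) (36.2533, 28.4297) (25.1634, 0) (61, 0) (61, 28.2419)]
10. shoelace: 906.1558

Area of P1's cell: 906.1558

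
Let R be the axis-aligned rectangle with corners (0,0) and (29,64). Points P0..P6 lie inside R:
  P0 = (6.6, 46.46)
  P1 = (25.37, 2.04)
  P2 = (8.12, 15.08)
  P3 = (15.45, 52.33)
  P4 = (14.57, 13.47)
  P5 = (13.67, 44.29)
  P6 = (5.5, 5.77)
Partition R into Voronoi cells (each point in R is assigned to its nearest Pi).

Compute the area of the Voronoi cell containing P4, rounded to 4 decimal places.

Area of P4's cell: 332.9850

1. box [0,29]×[0,64]: [(0, 0) (29, 0) (29, 64) (0, 64)]
2. ⊥bis P4·P0 via (10.585,29.965): [(0, 27.4078) (0, 0) (29, 0) (29, 34.4138)]  |A|=896.4137
3. ⊥bis P4·P1 via (19.97,7.755): [(0, 27.4078) (0, 0) (11.7626, 0) (29, 16.2873) (29, 34.4138)]  |A|=756.0387
4. ⊥bis P4·P2 via (11.345,14.275): [(15.5615, 31.1673) (7.7818, 0) (11.7626, 0) (29, 16.2873) (29, 34.4138)]  |A|=421.5169
5. ⊥bis P4·P3 via (15.01,32.9): [(22.0718, 32.7401) (15.5615, 31.1673) (7.7818, 0) (11.7626, 0) (29, 16.2873) (29, 32.5832)]  |A|=415.1753
6. ⊥bis P4·P5 via (14.12,28.88): [(14.997, 28.9056) (7.7818, 0) (11.7626, 0) (29, 16.2873) (29, 29.3145)]  |A|=371.5336
7. ⊥bis P4·P6 via (10.035,9.62): [(14.997, 28.9056) (10.1494, 9.4852) (15.3357, 3.3762) (29, 16.2873) (29, 29.3145)]  |A|=332.985
8. canonical 5-gon: [(14.997, 28.9056) (10.1494, 9.4852) (15.3357, 3.3762) (29, 16.2873) (29, 29.3145)]
9. shoelace: 332.985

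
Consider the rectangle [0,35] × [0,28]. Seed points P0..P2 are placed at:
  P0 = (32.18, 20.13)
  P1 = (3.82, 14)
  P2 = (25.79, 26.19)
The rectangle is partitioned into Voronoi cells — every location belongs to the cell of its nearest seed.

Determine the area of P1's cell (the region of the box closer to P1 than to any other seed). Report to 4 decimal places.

1. box [0,35]×[0,28]: [(0, 0) (35, 0) (35, 28) (0, 28)]
2. ⊥bis P1·P0 via (18,17.065): [(0, 0) (21.6886, 0) (15.6364, 28) (0, 28)]  |A|=522.55
3. ⊥bis P1·P2 via (14.805,20.095): [(0, 0) (21.6886, 0) (18.9661, 12.5955) (10.4189, 28) (0, 28)]  |A|=482.3636
4. canonical 5-gon: [(0, 0) (21.6886, 0) (18.9661, 12.5955) (10.4189, 28) (0, 28)]
5. shoelace: 482.3636

Area of P1's cell: 482.3636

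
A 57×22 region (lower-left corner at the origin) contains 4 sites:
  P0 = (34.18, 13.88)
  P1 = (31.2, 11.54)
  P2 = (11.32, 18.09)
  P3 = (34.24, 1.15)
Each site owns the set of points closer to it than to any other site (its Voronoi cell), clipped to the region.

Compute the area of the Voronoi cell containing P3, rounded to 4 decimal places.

1. box [0,57]×[0,22]: [(0, 0) (57, 0) (57, 22) (0, 22)]
2. ⊥bis P3·P0 via (34.21,7.515): [(0, 7.3538) (0, 0) (57, 0) (57, 7.6224)]  |A|=426.821
3. ⊥bis P3·P1 via (32.72,6.345): [(36.7599, 7.527) (11.0343, 0) (57, 0) (57, 7.6224)]  |A|=250.1317
4. ⊥bis P3·P2 via (22.78,9.62): [(36.7599, 7.527) (16.949, 1.7306) (15.6699, 0) (57, 0) (57, 7.6224)]  |A|=246.1206
5. canonical 5-gon: [(36.7599, 7.527) (16.949, 1.7306) (15.6699, 0) (57, 0) (57, 7.6224)]
6. shoelace: 246.1206

Area of P3's cell: 246.1206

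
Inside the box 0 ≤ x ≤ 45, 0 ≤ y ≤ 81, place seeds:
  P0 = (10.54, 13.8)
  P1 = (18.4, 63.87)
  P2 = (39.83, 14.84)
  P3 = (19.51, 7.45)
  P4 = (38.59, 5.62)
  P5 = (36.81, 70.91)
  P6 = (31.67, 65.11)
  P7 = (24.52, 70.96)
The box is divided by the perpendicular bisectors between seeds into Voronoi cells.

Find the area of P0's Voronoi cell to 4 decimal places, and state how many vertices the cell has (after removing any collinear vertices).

1. box [0,45]×[0,81]: [(0, 0) (45, 0) (45, 81) (0, 81)]
2. ⊥bis P0·P1 via (14.47,38.835): [(0, 41.1065) (0, 0) (45, 0) (45, 34.0424)]  |A|=1690.8502
3. ⊥bis P0·P2 via (25.185,14.32): [(24.3697, 37.2809) (0, 41.1065) (0, 0) (25.6935, 0)]  |A|=979.8153
4. ⊥bis P0·P3 via (15.025,10.625): [(24.8247, 24.468) (24.3697, 37.2809) (0, 41.1065) (0, 0) (7.5034, 0)]  |A|=757.278
5. ⊥bis P0·P4 via (24.565,9.71): [(24.8247, 24.468) (24.3697, 37.2809) (0, 41.1065) (0, 0) (7.5034, 0)]  |A|=757.278
6. ⊥bis P0·P5 via (23.675,42.355): [(24.8247, 24.468) (24.3697, 37.2809) (0, 41.1065) (0, 0) (7.5034, 0)]  |A|=757.278
7. ⊥bis P0·P6 via (21.105,39.455): [(24.8247, 24.468) (24.3697, 37.2809) (0, 41.1065) (0, 0) (7.5034, 0)]  |A|=757.278
8. ⊥bis P0·P7 via (17.53,42.38): [(24.8247, 24.468) (24.3697, 37.2809) (0, 41.1065) (0, 0) (7.5034, 0)]  |A|=757.278
9. canonical 5-gon: [(24.8247, 24.468) (24.3697, 37.2809) (0, 41.1065) (0, 0) (7.5034, 0)]
10. shoelace: 757.278

Area of P0's cell: 757.2780 (5 vertices)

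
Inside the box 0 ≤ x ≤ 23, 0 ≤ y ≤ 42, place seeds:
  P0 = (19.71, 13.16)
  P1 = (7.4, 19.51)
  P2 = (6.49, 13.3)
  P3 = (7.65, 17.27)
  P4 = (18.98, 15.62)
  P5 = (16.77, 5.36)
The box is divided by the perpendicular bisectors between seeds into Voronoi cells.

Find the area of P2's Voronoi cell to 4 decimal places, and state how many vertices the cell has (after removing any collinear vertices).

Area of P2's cell: 153.3703 (6 vertices)

1. box [0,23]×[0,42]: [(0, 0) (23, 0) (23, 42) (0, 42)]
2. ⊥bis P2·P0 via (13.1,13.23): [(0, 0) (12.9599, 0) (13.4047, 42) (0, 42)]  |A|=553.6559
3. ⊥bis P2·P1 via (6.945,16.405): [(0, 17.4227) (0, 0) (12.9599, 0) (13.124, 15.4995)]  |A|=214.7643
4. ⊥bis P2·P3 via (7.07,15.285): [(0, 17.3508) (0, 0) (12.9599, 0) (13.1031, 13.5222)]  |A|=201.2976
5. ⊥bis P2·P4 via (12.735,14.46): [(12.8981, 13.5821) (0, 17.3508) (0, 0) (12.9599, 0) (13.0926, 12.5346)]  |A|=201.196
6. ⊥bis P2·P5 via (11.63,9.33): [(12.8981, 13.5821) (0, 17.3508) (0, 0) (4.4238, 0) (13.0786, 11.2055) (13.0926, 12.5346)]  |A|=153.3703
7. canonical 6-gon: [(12.8981, 13.5821) (0, 17.3508) (0, 0) (4.4238, 0) (13.0786, 11.2055) (13.0926, 12.5346)]
8. shoelace: 153.3703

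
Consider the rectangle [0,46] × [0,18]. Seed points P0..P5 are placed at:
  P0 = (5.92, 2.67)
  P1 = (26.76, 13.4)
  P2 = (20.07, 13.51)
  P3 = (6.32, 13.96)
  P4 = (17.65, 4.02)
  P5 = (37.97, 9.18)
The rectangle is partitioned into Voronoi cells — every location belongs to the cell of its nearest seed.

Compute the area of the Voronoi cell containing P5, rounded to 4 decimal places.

1. box [0,46]×[0,18]: [(0, 0) (46, 0) (46, 18) (0, 18)]
2. ⊥bis P5·P0 via (21.945,5.925): [(23.1485, 0) (46, 0) (46, 18) (19.4923, 18)]  |A|=444.2327
3. ⊥bis P5·P1 via (32.365,11.29): [(28.1149, 0) (46, 0) (46, 18) (34.891, 18)]  |A|=260.9473
4. ⊥bis P5·P2 via (29.02,11.345): [(28.1149, 0) (46, 0) (46, 18) (34.891, 18)]  |A|=260.9473
5. ⊥bis P5·P3 via (22.145,11.57): [(28.1149, 0) (46, 0) (46, 18) (34.891, 18)]  |A|=260.9473
6. ⊥bis P5·P4 via (27.81,6.6): [(28.9337, 2.175) (29.486, 0) (46, 0) (46, 18) (34.891, 18)]  |A|=259.4562
7. canonical 5-gon: [(28.9337, 2.175) (29.486, 0) (46, 0) (46, 18) (34.891, 18)]
8. shoelace: 259.4562

Area of P5's cell: 259.4562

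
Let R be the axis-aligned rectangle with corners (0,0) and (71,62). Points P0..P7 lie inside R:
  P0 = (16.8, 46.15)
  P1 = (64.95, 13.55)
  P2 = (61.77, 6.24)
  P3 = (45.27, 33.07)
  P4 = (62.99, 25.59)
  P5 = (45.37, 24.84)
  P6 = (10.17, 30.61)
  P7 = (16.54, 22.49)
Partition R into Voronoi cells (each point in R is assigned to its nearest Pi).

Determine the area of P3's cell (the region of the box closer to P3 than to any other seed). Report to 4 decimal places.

Area of P3's cell: 888.8732

1. box [0,71]×[0,62]: [(0, 0) (71, 0) (71, 62) (0, 62)]
2. ⊥bis P3·P0 via (31.035,39.61): [(12.8369, 0) (71, 0) (71, 62) (41.3217, 62)]  |A|=2723.0834
3. ⊥bis P3·P1 via (55.11,23.31): [(12.8369, 0) (31.9895, 0) (71, 39.3302) (71, 62) (41.3217, 62)]  |A|=1955.9374
4. ⊥bis P3·P2 via (53.52,19.655): [(12.8369, 0) (21.5598, 0) (48.3015, 16.4457) (71, 39.3302) (71, 62) (41.3217, 62)]  |A|=1870.1751
5. ⊥bis P3·P4 via (54.13,29.33): [(12.8369, 0) (21.5598, 0) (48.3015, 16.4457) (48.98, 17.1298) (67.9207, 62) (41.3217, 62)]  |A|=1551.4973
6. ⊥bis P3·P5 via (45.32,28.955): [(26.0321, 28.7206) (54.0163, 29.0607) (67.9207, 62) (41.3217, 62)]  |A|=901.1267
7. ⊥bis P3·P6 via (27.72,31.84): [(27.6863, 32.3212) (27.937, 28.7438) (54.0163, 29.0607) (67.9207, 62) (41.3217, 62)]  |A|=897.7165
8. ⊥bis P3·P7 via (30.905,27.78): [(28.5447, 34.1895) (30.5384, 28.7754) (54.0163, 29.0607) (67.9207, 62) (41.3217, 62)]  |A|=888.8732
9. canonical 5-gon: [(28.5447, 34.1895) (30.5384, 28.7754) (54.0163, 29.0607) (67.9207, 62) (41.3217, 62)]
10. shoelace: 888.8732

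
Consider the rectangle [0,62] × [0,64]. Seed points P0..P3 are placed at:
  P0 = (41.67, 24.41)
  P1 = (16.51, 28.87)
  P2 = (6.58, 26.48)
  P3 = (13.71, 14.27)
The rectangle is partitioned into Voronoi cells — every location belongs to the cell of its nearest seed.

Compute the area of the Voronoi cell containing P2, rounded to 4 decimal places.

Area of P2's cell: 378.7700

1. box [0,62]×[0,64]: [(0, 0) (62, 0) (62, 64) (0, 64)]
2. ⊥bis P2·P0 via (24.125,25.445): [(0, 0) (22.624, 0) (26.3994, 64) (0, 64)]  |A|=1568.748
3. ⊥bis P2·P1 via (11.545,27.675): [(0, 0) (18.206, 0) (2.8021, 64) (0, 64)]  |A|=672.2584
4. ⊥bis P2·P3 via (10.145,20.375): [(0, 14.4509) (12.913, 21.9913) (2.8021, 64) (0, 64)]  |A|=378.77
5. canonical 4-gon: [(0, 14.4509) (12.913, 21.9913) (2.8021, 64) (0, 64)]
6. shoelace: 378.77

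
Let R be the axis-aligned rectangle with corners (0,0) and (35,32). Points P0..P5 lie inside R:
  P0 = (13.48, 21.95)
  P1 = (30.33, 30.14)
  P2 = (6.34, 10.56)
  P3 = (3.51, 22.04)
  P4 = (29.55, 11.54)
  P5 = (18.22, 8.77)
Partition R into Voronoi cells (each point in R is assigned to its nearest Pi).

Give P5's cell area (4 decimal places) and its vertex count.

1. box [0,35]×[0,32]: [(0, 0) (35, 0) (35, 32) (0, 32)]
2. ⊥bis P5·P0 via (15.85,15.36): [(0, 9.6598) (0, 0) (35, 0) (35, 22.247)]  |A|=558.369
3. ⊥bis P5·P1 via (24.275,19.455): [(25.4248, 18.8034) (0, 9.6598) (0, 0) (35, 0) (35, 13.3773)]  |A|=515.9044
4. ⊥bis P5·P2 via (12.28,9.665): [(25.4248, 18.8034) (12.9827, 14.3288) (10.8237, 0) (35, 0) (35, 13.3773)]  |A|=375.6536
5. ⊥bis P5·P3 via (10.865,15.405): [(25.4248, 18.8034) (12.9827, 14.3288) (10.8237, 0) (35, 0) (35, 13.3773)]  |A|=375.6536
6. ⊥bis P5·P4 via (23.885,10.155): [(22.0659, 17.5955) (12.9827, 14.3288) (10.8237, 0) (26.3677, 0)]  |A|=198.3015
7. canonical 4-gon: [(22.0659, 17.5955) (12.9827, 14.3288) (10.8237, 0) (26.3677, 0)]
8. shoelace: 198.3015

Area of P5's cell: 198.3015 (4 vertices)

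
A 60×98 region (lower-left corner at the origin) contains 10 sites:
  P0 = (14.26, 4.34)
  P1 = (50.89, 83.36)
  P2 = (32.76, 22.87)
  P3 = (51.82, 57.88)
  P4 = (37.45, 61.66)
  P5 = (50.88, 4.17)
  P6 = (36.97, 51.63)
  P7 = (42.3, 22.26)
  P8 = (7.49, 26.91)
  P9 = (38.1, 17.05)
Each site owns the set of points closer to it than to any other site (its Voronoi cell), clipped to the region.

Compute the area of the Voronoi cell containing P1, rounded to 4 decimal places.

Area of P1's cell: 954.0020

1. box [0,60]×[0,98]: [(0, 0) (60, 0) (60, 98) (0, 98)]
2. ⊥bis P1·P0 via (32.575,43.85): [(0, 58.9503) (60, 31.137) (60, 98) (0, 98)]  |A|=3177.381
3. ⊥bis P1·P2 via (41.825,53.115): [(0, 65.6507) (60, 47.6676) (60, 98) (0, 98)]  |A|=2480.4494
4. ⊥bis P1·P3 via (51.355,70.62): [(0, 68.7456) (60, 70.9355) (60, 98) (0, 98)]  |A|=1689.5664
5. ⊥bis P1·P4 via (44.17,72.51): [(47.4516, 70.4775) (60, 70.9355) (60, 98) (3.0143, 98)]  |A|=954.002
6. ⊥bis P1·P5 via (50.885,43.765): [(47.4516, 70.4775) (60, 70.9355) (60, 98) (3.0143, 98)]  |A|=954.002
7. ⊥bis P1·P6 via (43.93,67.495): [(47.4516, 70.4775) (60, 70.9355) (60, 98) (3.0143, 98)]  |A|=954.002
8. ⊥bis P1·P7 via (46.595,52.81): [(47.4516, 70.4775) (60, 70.9355) (60, 98) (3.0143, 98)]  |A|=954.002
9. ⊥bis P1·P8 via (29.19,55.135): [(47.4516, 70.4775) (60, 70.9355) (60, 98) (3.0143, 98)]  |A|=954.002
10. ⊥bis P1·P9 via (44.495,50.205): [(47.4516, 70.4775) (60, 70.9355) (60, 98) (3.0143, 98)]  |A|=954.002
11. canonical 4-gon: [(47.4516, 70.4775) (60, 70.9355) (60, 98) (3.0143, 98)]
12. shoelace: 954.002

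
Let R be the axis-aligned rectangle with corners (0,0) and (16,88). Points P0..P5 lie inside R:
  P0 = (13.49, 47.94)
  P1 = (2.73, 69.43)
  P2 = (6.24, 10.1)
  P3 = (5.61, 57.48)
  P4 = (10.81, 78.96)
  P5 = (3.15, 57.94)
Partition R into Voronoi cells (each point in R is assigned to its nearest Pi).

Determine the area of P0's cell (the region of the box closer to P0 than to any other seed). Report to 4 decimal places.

Area of P0's cell: 352.2735

1. box [0,16]×[0,88]: [(0, 0) (16, 0) (16, 88) (0, 88)]
2. ⊥bis P0·P1 via (8.11,58.685): [(0, 54.6243) (0, 0) (16, 0) (16, 62.6355)]  |A|=938.0788
3. ⊥bis P0·P2 via (9.865,29.02): [(0, 54.6243) (0, 30.9101) (16, 27.8446) (16, 62.6355)]  |A|=468.0415
4. ⊥bis P0·P3 via (9.55,52.71): [(0, 44.8217) (0, 30.9101) (16, 27.8446) (16, 58.0377)]  |A|=352.8381
5. ⊥bis P0·P4 via (12.15,63.45): [(0, 44.8217) (0, 30.9101) (16, 27.8446) (16, 58.0377)]  |A|=352.8381
6. ⊥bis P0·P5 via (8.32,52.94): [(2.3299, 46.7462) (0, 44.3371) (0, 30.9101) (16, 27.8446) (16, 58.0377)]  |A|=352.2735
7. canonical 5-gon: [(2.3299, 46.7462) (0, 44.3371) (0, 30.9101) (16, 27.8446) (16, 58.0377)]
8. shoelace: 352.2735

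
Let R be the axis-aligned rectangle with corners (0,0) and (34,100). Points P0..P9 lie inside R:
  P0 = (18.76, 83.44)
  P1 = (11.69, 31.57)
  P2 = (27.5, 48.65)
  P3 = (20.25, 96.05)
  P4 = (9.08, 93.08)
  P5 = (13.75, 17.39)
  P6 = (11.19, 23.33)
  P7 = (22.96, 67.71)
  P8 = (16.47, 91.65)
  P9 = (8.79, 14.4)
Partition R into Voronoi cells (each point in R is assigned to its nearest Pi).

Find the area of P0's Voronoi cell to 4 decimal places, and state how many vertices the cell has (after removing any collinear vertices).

1. box [0,34]×[0,100]: [(0, 0) (34, 0) (34, 100) (0, 100)]
2. ⊥bis P0·P1 via (15.225,57.505): [(0, 59.5802) (34, 54.9459) (34, 100) (0, 100)]  |A|=1453.0558
3. ⊥bis P0·P2 via (23.13,66.045): [(0, 60.2342) (34, 68.7758) (34, 100) (0, 100)]  |A|=1206.8296
4. ⊥bis P0·P3 via (19.505,89.745): [(0, 92.0497) (0, 60.2342) (34, 68.7758) (34, 88.0323)]  |A|=868.2233
5. ⊥bis P0·P4 via (13.92,88.26): [(15.8312, 90.1791) (0, 74.2822) (0, 60.2342) (34, 68.7758) (34, 88.0323)]  |A|=727.5834
6. ⊥bis P0·P5 via (16.255,50.415): [(15.8312, 90.1791) (0, 74.2822) (0, 60.2342) (34, 68.7758) (34, 88.0323)]  |A|=727.5834
7. ⊥bis P0·P6 via (14.975,53.385): [(15.8312, 90.1791) (0, 74.2822) (0, 60.2342) (34, 68.7758) (34, 88.0323)]  |A|=727.5834
8. ⊥bis P0·P7 via (20.86,75.575): [(15.8312, 90.1791) (0, 74.2822) (0, 70.0053) (34, 79.0835) (34, 88.0323)]  |A|=386.2456
9. ⊥bis P0·P8 via (17.615,87.545): [(23.7177, 89.2472) (11.513, 85.843) (0, 74.2822) (0, 70.0053) (34, 79.0835) (34, 88.0323)]  |A|=367.135
10. ⊥bis P0·P9 via (13.775,48.92): [(23.7177, 89.2472) (11.513, 85.843) (0, 74.2822) (0, 70.0053) (34, 79.0835) (34, 88.0323)]  |A|=367.135
11. canonical 6-gon: [(23.7177, 89.2472) (11.513, 85.843) (0, 74.2822) (0, 70.0053) (34, 79.0835) (34, 88.0323)]
12. shoelace: 367.135

Area of P0's cell: 367.1350 (6 vertices)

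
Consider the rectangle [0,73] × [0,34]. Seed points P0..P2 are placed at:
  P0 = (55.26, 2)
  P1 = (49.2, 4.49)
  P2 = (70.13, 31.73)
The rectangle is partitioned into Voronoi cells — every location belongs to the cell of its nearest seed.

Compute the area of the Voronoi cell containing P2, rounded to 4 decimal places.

Area of P2's cell: 416.9268

1. box [0,73]×[0,34]: [(0, 0) (73, 0) (73, 34) (0, 34)]
2. ⊥bis P2·P0 via (62.695,16.865): [(73, 11.7108) (73, 34) (28.4365, 34)]  |A|=496.6429
3. ⊥bis P2·P1 via (59.665,18.11): [(58.6563, 18.885) (73, 11.7108) (73, 34) (38.9845, 34)]  |A|=416.9268
4. canonical 4-gon: [(58.6563, 18.885) (73, 11.7108) (73, 34) (38.9845, 34)]
5. shoelace: 416.9268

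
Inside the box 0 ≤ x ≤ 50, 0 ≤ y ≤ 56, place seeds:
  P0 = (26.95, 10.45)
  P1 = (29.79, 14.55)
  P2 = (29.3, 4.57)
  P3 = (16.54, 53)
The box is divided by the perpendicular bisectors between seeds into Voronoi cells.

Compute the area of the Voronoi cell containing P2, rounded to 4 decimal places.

Area of P2's cell: 264.4568

1. box [0,50]×[0,56]: [(0, 0) (50, 0) (50, 56) (0, 56)]
2. ⊥bis P2·P0 via (28.125,7.51): [(9.334, 0) (50, 0) (50, 16.2526)]  |A|=330.4631
3. ⊥bis P2·P1 via (29.545,9.56): [(32.8485, 9.3978) (9.334, 0) (50, 0) (50, 8.5557)]  |A|=264.4568
4. ⊥bis P2·P3 via (22.92,28.785): [(32.8485, 9.3978) (9.334, 0) (50, 0) (50, 8.5557)]  |A|=264.4568
5. canonical 4-gon: [(32.8485, 9.3978) (9.334, 0) (50, 0) (50, 8.5557)]
6. shoelace: 264.4568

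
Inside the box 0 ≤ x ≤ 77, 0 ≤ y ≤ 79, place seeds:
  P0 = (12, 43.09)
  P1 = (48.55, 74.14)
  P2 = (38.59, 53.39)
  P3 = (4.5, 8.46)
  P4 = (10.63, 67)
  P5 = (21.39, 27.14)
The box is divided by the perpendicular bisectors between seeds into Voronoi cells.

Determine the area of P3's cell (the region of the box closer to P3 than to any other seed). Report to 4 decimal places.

1. box [0,77]×[0,79]: [(0, 0) (77, 0) (77, 79) (0, 79)]
2. ⊥bis P3·P0 via (8.25,25.775): [(0, 27.5617) (0, 0) (77, 0) (77, 10.8855)]  |A|=1480.2172
3. ⊥bis P3·P1 via (26.525,41.3): [(69.4294, 12.5251) (0, 27.5617) (0, 0) (77, 0) (77, 7.4476)]  |A|=1467.2039
4. ⊥bis P3·P2 via (21.545,30.925): [(36.3549, 19.6882) (0, 27.5617) (0, 0) (62.3036, 0)]  |A|=1114.3245
5. ⊥bis P3·P4 via (7.565,37.73): [(36.3549, 19.6882) (0, 27.5617) (0, 0) (62.3036, 0)]  |A|=1114.3245
6. ⊥bis P3·P5 via (12.945,17.8): [(2.8255, 26.9498) (0, 27.5617) (0, 0) (32.6314, 0)]  |A|=478.6434
7. canonical 4-gon: [(2.8255, 26.9498) (0, 27.5617) (0, 0) (32.6314, 0)]
8. shoelace: 478.6434

Area of P3's cell: 478.6434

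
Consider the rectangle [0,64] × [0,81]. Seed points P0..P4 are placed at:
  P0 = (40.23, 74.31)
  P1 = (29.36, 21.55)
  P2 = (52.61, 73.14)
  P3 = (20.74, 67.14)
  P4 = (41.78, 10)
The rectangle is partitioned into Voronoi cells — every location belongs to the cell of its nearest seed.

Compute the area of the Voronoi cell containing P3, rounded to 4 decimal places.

Area of P3's cell: 1265.0761

1. box [0,64]×[0,81]: [(0, 0) (64, 0) (64, 81) (0, 81)]
2. ⊥bis P3·P0 via (30.485,70.725): [(0, 0) (56.5034, 0) (26.705, 81) (0, 81)]  |A|=3369.9404
3. ⊥bis P3·P1 via (25.05,44.345): [(0, 39.6086) (39.2051, 47.0214) (26.705, 81) (0, 81)]  |A|=1265.0761
4. ⊥bis P3·P2 via (36.675,70.14): [(0, 39.6086) (39.2051, 47.0214) (26.705, 81) (0, 81)]  |A|=1265.0761
5. ⊥bis P3·P4 via (31.26,38.57): [(0, 39.6086) (39.2051, 47.0214) (26.705, 81) (0, 81)]  |A|=1265.0761
6. canonical 4-gon: [(0, 39.6086) (39.2051, 47.0214) (26.705, 81) (0, 81)]
7. shoelace: 1265.0761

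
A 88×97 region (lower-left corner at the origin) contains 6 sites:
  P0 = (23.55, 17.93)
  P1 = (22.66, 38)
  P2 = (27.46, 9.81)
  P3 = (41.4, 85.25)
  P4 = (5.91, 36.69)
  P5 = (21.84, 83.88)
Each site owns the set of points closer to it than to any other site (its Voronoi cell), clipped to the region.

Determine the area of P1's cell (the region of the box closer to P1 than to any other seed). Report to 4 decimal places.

1. box [0,88]×[0,97]: [(0, 0) (88, 0) (88, 97) (0, 97)]
2. ⊥bis P1·P0 via (23.105,27.965): [(0, 26.9404) (88, 30.8428) (88, 97) (0, 97)]  |A|=5993.5406
3. ⊥bis P1·P2 via (25.06,23.905): [(0, 26.9404) (57.989, 29.5119) (88, 34.622) (88, 97) (0, 97)]  |A|=5936.8312
4. ⊥bis P1·P3 via (32.03,61.625): [(0, 74.3285) (0, 26.9404) (57.989, 29.5119) (88, 34.622) (88, 39.4265)]  |A|=2406.0542
5. ⊥bis P1·P4 via (14.285,37.345): [(11.7573, 69.6655) (15.0465, 27.6076) (57.989, 29.5119) (88, 34.622) (88, 39.4265)]  |A|=1809.9674
6. ⊥bis P1·P5 via (22.25,60.94): [(33.2609, 61.1368) (12.4534, 60.7649) (15.0465, 27.6076) (57.989, 29.5119) (88, 34.622) (88, 39.4265)]  |A|=1717.2386
7. canonical 6-gon: [(33.2609, 61.1368) (12.4534, 60.7649) (15.0465, 27.6076) (57.989, 29.5119) (88, 34.622) (88, 39.4265)]
8. shoelace: 1717.2386

Area of P1's cell: 1717.2386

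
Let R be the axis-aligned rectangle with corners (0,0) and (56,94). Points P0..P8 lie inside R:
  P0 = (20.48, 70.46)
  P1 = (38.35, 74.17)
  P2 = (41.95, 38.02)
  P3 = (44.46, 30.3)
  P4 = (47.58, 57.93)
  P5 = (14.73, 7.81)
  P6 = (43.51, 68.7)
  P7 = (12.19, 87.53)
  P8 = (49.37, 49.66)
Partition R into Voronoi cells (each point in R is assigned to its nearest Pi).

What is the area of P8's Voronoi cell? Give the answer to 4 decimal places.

Area of P8's cell: 193.1876

1. box [0,56]×[0,94]: [(0, 0) (56, 0) (56, 94) (0, 94)]
2. ⊥bis P8·P0 via (34.925,60.06): [(0, 11.5512) (0, 0) (56, 0) (56, 89.332)]  |A|=2824.7282
3. ⊥bis P8·P1 via (43.86,61.915): [(32.6231, 56.8627) (0, 11.5512) (0, 0) (56, 0) (56, 67.3733)]  |A|=2568.0649
4. ⊥bis P8·P2 via (45.66,43.84): [(32.6231, 56.8627) (30.2976, 53.6329) (56, 37.2487) (56, 67.3733)]  |A|=412.6684
5. ⊥bis P8·P3 via (46.915,39.98): [(32.6231, 56.8627) (30.2976, 53.6329) (54.887, 37.9582) (56, 37.6759) (56, 67.3733)]  |A|=412.4307
6. ⊥bis P8·P4 via (48.475,53.795): [(34.7153, 50.8168) (54.887, 37.9582) (56, 37.6759) (56, 55.4237)]  |A|=193.1876
7. ⊥bis P8·P5 via (32.05,28.735): [(34.7153, 50.8168) (54.887, 37.9582) (56, 37.6759) (56, 55.4237)]  |A|=193.1876
8. ⊥bis P8·P6 via (46.44,59.18): [(34.7153, 50.8168) (54.887, 37.9582) (56, 37.6759) (56, 55.4237)]  |A|=193.1876
9. ⊥bis P8·P7 via (30.78,68.595): [(34.7153, 50.8168) (54.887, 37.9582) (56, 37.6759) (56, 55.4237)]  |A|=193.1876
10. canonical 4-gon: [(34.7153, 50.8168) (54.887, 37.9582) (56, 37.6759) (56, 55.4237)]
11. shoelace: 193.1876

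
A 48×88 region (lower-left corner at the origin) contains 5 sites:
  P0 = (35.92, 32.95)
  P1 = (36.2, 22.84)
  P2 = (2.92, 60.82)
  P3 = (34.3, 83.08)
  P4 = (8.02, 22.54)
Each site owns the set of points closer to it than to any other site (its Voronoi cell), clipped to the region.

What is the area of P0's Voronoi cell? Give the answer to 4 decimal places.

1. box [0,48]×[0,88]: [(0, 0) (48, 0) (48, 88) (0, 88)]
2. ⊥bis P0·P1 via (36.06,27.895): [(0, 26.8963) (48, 28.2257) (48, 88) (0, 88)]  |A|=2901.0723
3. ⊥bis P0·P2 via (19.42,46.885): [(2.5994, 26.9683) (48, 28.2257) (48, 80.7257)]  |A|=1191.7648
4. ⊥bis P0·P3 via (35.11,58.015): [(28.6433, 57.806) (2.5994, 26.9683) (48, 28.2257) (48, 58.4316)]  |A|=975.9944
5. ⊥bis P0·P4 via (21.97,27.745): [(28.6433, 57.806) (16.2354, 43.1143) (22.0587, 27.5072) (48, 28.2257) (48, 58.4316)]  |A|=822.5744
6. canonical 5-gon: [(28.6433, 57.806) (16.2354, 43.1143) (22.0587, 27.5072) (48, 28.2257) (48, 58.4316)]
7. shoelace: 822.5744

Area of P0's cell: 822.5744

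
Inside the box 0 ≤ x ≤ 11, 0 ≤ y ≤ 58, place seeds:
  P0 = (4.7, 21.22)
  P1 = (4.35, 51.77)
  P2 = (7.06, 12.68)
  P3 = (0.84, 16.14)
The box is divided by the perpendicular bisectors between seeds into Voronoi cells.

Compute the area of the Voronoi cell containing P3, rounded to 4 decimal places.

1. box [0,11]×[0,58]: [(0, 0) (11, 0) (11, 58) (0, 58)]
2. ⊥bis P3·P0 via (2.77,18.68): [(0, 20.7848) (0, 0) (11, 0) (11, 12.4265)]  |A|=182.6619
3. ⊥bis P3·P1 via (2.595,33.955): [(0, 20.7848) (0, 0) (11, 0) (11, 12.4265)]  |A|=182.6619
4. ⊥bis P3·P2 via (3.95,14.41): [(5.269, 16.7812) (0, 20.7848) (0, 7.3091)]  |A|=35.5016
5. canonical 3-gon: [(5.269, 16.7812) (0, 20.7848) (0, 7.3091)]
6. shoelace: 35.5016

Area of P3's cell: 35.5016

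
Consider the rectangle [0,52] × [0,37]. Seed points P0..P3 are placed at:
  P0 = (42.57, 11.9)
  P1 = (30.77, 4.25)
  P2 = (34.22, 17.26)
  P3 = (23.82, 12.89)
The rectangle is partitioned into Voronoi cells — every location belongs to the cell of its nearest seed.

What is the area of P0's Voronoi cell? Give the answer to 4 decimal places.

1. box [0,52]×[0,37]: [(0, 0) (52, 0) (52, 37) (0, 37)]
2. ⊥bis P0·P1 via (36.67,8.075): [(41.9051, 0) (52, 0) (52, 37) (17.9178, 37)]  |A|=817.2775
3. ⊥bis P0·P2 via (38.395,14.58): [(35.4386, 9.9744) (41.9051, 0) (52, 0) (52, 35.7744)]  |A|=346.5823
4. ⊥bis P0·P3 via (33.195,12.395): [(35.4386, 9.9744) (41.9051, 0) (52, 0) (52, 35.7744)]  |A|=346.5823
5. canonical 4-gon: [(35.4386, 9.9744) (41.9051, 0) (52, 0) (52, 35.7744)]
6. shoelace: 346.5823

Area of P0's cell: 346.5823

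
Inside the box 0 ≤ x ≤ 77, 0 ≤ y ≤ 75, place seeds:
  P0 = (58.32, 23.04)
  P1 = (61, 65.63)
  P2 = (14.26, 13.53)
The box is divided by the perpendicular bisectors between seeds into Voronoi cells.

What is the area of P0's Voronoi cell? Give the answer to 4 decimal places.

1. box [0,77]×[0,75]: [(0, 0) (77, 0) (77, 75) (0, 75)]
2. ⊥bis P0·P1 via (59.66,44.335): [(0, 48.0891) (0, 0) (77, 0) (77, 43.2439)]  |A|=3516.3209
3. ⊥bis P0·P2 via (36.29,18.285): [(30.2681, 46.1845) (40.2367, 0) (77, 0) (77, 43.2439)]  |A|=1859.3818
4. canonical 4-gon: [(30.2681, 46.1845) (40.2367, 0) (77, 0) (77, 43.2439)]
5. shoelace: 1859.3818

Area of P0's cell: 1859.3818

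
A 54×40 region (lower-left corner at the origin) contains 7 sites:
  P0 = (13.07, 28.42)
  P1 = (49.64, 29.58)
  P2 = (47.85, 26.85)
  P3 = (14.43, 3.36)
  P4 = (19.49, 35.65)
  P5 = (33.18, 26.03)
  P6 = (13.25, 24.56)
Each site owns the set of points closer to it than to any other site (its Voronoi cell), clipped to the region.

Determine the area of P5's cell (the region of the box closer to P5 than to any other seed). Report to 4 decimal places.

Area of P5's cell: 495.0907

1. box [0,54]×[0,40]: [(0, 0) (54, 0) (54, 40) (0, 40)]
2. ⊥bis P5·P0 via (23.125,27.225): [(19.8894, 0) (54, 0) (54, 40) (24.6433, 40)]  |A|=1269.3466
3. ⊥bis P5·P1 via (41.41,27.805): [(19.8894, 0) (47.4068, 0) (38.7799, 40) (24.6433, 40)]  |A|=833.0801
4. ⊥bis P5·P2 via (40.515,26.44): [(19.8894, 0) (41.9929, 0) (40.0989, 33.8841) (38.7799, 40) (24.6433, 40)]  |A|=741.3573
5. ⊥bis P5·P3 via (23.805,14.695): [(21.83, 16.3285) (41.5722, 0) (41.9929, 0) (40.0989, 33.8841) (38.7799, 40) (24.6433, 40)]  |A|=564.3333
6. ⊥bis P5·P4 via (26.335,30.84): [(22.9887, 26.0779) (21.83, 16.3285) (41.5722, 0) (41.9929, 0) (40.0989, 33.8841) (38.7799, 40) (32.7718, 40)]  |A|=507.7505
7. ⊥bis P5·P6 via (23.215,25.295): [(23.1412, 26.295) (24.0093, 14.526) (41.5722, 0) (41.9929, 0) (40.0989, 33.8841) (38.7799, 40) (32.7718, 40)]  |A|=495.0907
8. canonical 7-gon: [(23.1412, 26.295) (24.0093, 14.526) (41.5722, 0) (41.9929, 0) (40.0989, 33.8841) (38.7799, 40) (32.7718, 40)]
9. shoelace: 495.0907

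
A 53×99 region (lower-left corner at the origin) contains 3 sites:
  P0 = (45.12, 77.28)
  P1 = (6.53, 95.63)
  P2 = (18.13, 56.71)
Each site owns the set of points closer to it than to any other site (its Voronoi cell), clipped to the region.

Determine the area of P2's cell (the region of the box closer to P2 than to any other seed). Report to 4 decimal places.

1. box [0,53]×[0,99]: [(0, 0) (53, 0) (53, 99) (0, 99)]
2. ⊥bis P2·P0 via (31.625,66.995): [(0, 0) (53, 0) (53, 38.9488) (7.2329, 99) (0, 99)]  |A|=3872.8143
3. ⊥bis P2·P1 via (12.33,76.17): [(0, 72.4951) (0, 0) (53, 0) (53, 38.9488) (22.3552, 79.158)]  |A|=3504.7954
4. canonical 5-gon: [(0, 72.4951) (0, 0) (53, 0) (53, 38.9488) (22.3552, 79.158)]
5. shoelace: 3504.7954

Area of P2's cell: 3504.7954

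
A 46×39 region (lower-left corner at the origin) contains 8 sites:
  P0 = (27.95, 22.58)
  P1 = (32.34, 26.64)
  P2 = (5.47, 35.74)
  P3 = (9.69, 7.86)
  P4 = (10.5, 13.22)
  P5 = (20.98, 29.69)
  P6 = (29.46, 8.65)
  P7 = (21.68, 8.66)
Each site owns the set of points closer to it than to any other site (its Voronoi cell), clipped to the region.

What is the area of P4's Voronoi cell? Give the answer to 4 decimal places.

1. box [0,46]×[0,39]: [(0, 0) (46, 0) (46, 39) (0, 39)]
2. ⊥bis P4·P0 via (19.225,17.9): [(0, 0) (28.8264, 0) (7.9072, 39) (0, 39)]  |A|=716.3043
3. ⊥bis P4·P1 via (21.42,19.93): [(0, 0) (28.8264, 0) (7.9072, 39) (0, 39)]  |A|=716.3043
4. ⊥bis P4·P2 via (7.985,24.48): [(0, 22.6965) (0, 0) (28.8264, 0) (14.8706, 26.018)]  |A|=543.757
5. ⊥bis P4·P3 via (10.095,10.54): [(0, 22.6965) (0, 12.0656) (24.3264, 8.3894) (14.8706, 26.018)]  |A|=276.0839
6. ⊥bis P4·P5 via (15.74,21.455): [(10.2063, 24.9761) (0, 22.6965) (0, 12.0656) (24.3264, 8.3894) (18.1359, 19.9305)]  |A|=260.1861
7. ⊥bis P4·P6 via (19.98,10.935): [(10.2063, 24.9761) (0, 22.6965) (0, 12.0656) (19.5407, 9.1126) (20.9042, 14.7694) (18.1359, 19.9305)]  |A|=246.1571
8. ⊥bis P4·P7 via (16.09,10.94): [(10.2063, 24.9761) (0, 22.6965) (0, 12.0656) (15.5883, 9.7099) (19.0567, 18.2137) (18.1359, 19.9305)]  |A|=220.7421
9. canonical 6-gon: [(10.2063, 24.9761) (0, 22.6965) (0, 12.0656) (15.5883, 9.7099) (19.0567, 18.2137) (18.1359, 19.9305)]
10. shoelace: 220.7421

Area of P4's cell: 220.7421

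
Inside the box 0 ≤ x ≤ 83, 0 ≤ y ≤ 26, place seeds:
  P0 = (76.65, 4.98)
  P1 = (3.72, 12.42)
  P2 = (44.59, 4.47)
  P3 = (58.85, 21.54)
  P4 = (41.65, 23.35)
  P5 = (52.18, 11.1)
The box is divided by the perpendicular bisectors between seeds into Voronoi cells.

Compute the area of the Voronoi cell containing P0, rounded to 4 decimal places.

Area of P0's cell: 366.8703

1. box [0,83]×[0,26]: [(0, 0) (83, 0) (83, 26) (0, 26)]
2. ⊥bis P0·P1 via (40.185,8.7): [(39.2975, 0) (83, 0) (83, 26) (41.9499, 26)]  |A|=1101.7847
3. ⊥bis P0·P2 via (60.62,4.725): [(60.6952, 0) (83, 0) (83, 26) (60.2816, 26)]  |A|=585.3025
4. ⊥bis P0·P3 via (67.75,13.26): [(60.6064, 5.5815) (60.6952, 0) (83, 0) (83, 26) (79.6025, 26)]  |A|=388.05
5. ⊥bis P0·P4 via (59.15,14.165): [(60.6064, 5.5815) (60.6952, 0) (83, 0) (83, 26) (79.6025, 26)]  |A|=388.05
6. ⊥bis P0·P5 via (64.415,8.04): [(64.9744, 10.2765) (62.4042, 0) (83, 0) (83, 26) (79.6025, 26)]  |A|=366.8703
7. canonical 5-gon: [(64.9744, 10.2765) (62.4042, 0) (83, 0) (83, 26) (79.6025, 26)]
8. shoelace: 366.8703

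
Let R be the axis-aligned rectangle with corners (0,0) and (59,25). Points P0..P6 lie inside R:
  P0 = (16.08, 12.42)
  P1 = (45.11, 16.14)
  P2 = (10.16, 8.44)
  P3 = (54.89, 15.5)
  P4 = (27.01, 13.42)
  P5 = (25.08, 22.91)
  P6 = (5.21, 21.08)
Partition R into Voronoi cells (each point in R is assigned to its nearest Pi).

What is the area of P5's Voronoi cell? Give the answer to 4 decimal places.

1. box [0,59]×[0,25]: [(0, 0) (59, 0) (59, 25) (0, 25)]
2. ⊥bis P5·P0 via (20.58,17.665): [(41.1695, 0) (59, 0) (59, 25) (12.0307, 25)]  |A|=809.9976
3. ⊥bis P5·P1 via (35.095,19.525): [(31.3447, 8.4293) (36.9455, 25) (12.0307, 25)]  |A|=206.4284
4. ⊥bis P5·P2 via (17.62,15.675): [(31.3447, 8.4293) (36.9455, 25) (12.0307, 25)]  |A|=206.4284
5. ⊥bis P5·P3 via (39.985,19.205): [(31.3447, 8.4293) (36.9455, 25) (12.0307, 25)]  |A|=206.4284
6. ⊥bis P5·P4 via (26.045,18.165): [(21.1561, 17.1707) (35.2694, 20.041) (36.9455, 25) (12.0307, 25)]  |A|=130.1212
7. ⊥bis P5·P6 via (15.145,21.995): [(15.1117, 22.3566) (21.1561, 17.1707) (35.2694, 20.041) (36.9455, 25) (14.8682, 25)]  |A|=126.3707
8. canonical 5-gon: [(15.1117, 22.3566) (21.1561, 17.1707) (35.2694, 20.041) (36.9455, 25) (14.8682, 25)]
9. shoelace: 126.3707

Area of P5's cell: 126.3707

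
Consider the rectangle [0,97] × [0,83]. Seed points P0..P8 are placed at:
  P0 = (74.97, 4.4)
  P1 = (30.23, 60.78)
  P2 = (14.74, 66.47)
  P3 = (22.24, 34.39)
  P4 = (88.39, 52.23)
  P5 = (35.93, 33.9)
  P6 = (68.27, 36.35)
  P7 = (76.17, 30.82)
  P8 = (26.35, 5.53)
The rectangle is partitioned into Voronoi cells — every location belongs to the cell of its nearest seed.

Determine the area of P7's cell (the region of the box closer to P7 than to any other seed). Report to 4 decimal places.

1. box [0,97]×[0,83]: [(0, 0) (97, 0) (97, 83) (0, 83)]
2. ⊥bis P7·P0 via (75.57,17.61): [(0, 21.0424) (97, 16.6366) (97, 83) (0, 83)]  |A|=6223.5663
3. ⊥bis P7·P1 via (53.2,45.8): [(35.9882, 19.4078) (97, 16.6366) (97, 83) (77.4602, 83)]  |A|=2645.7642
4. ⊥bis P7·P2 via (45.455,48.645): [(35.9882, 19.4078) (97, 16.6366) (97, 83) (77.4602, 83)]  |A|=2645.7642
5. ⊥bis P7·P3 via (49.205,32.605): [(49.7258, 40.4728) (48.2944, 18.8489) (97, 16.6366) (97, 83) (77.4602, 83)]  |A|=2512.3102
6. ⊥bis P7·P4 via (82.28,41.525): [(59.0564, 54.7801) (49.7258, 40.4728) (48.2944, 18.8489) (97, 16.6366) (97, 33.1234)]  |A|=1290.356
7. ⊥bis P7·P5 via (56.05,32.36): [(59.0564, 54.7801) (57.5945, 52.5384) (54.9926, 18.5446) (97, 16.6366) (97, 33.1234)]  |A|=1099.6723
8. ⊥bis P7·P6 via (72.22,33.585): [(79.0632, 43.361) (61.4853, 18.2497) (97, 16.6366) (97, 33.1234)]  |A|=607.9468
9. ⊥bis P7·P8 via (51.26,18.175): [(79.0632, 43.361) (61.4853, 18.2497) (97, 16.6366) (97, 33.1234)]  |A|=607.9468
10. canonical 4-gon: [(79.0632, 43.361) (61.4853, 18.2497) (97, 16.6366) (97, 33.1234)]
11. shoelace: 607.9468

Area of P7's cell: 607.9468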